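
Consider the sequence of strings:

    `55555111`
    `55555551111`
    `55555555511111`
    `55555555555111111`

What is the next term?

The n-th term is 2n-1 5's then n 1's, where the shown terms are n = 3, 4, 5, 6.
At n = 7 the blocks have lengths 13, 7.

55555555555551111111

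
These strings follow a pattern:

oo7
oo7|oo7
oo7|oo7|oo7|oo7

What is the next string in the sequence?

oo7|oo7|oo7|oo7|oo7|oo7|oo7|oo7

Each string is two copies of the previous one joined by '|'.
One more doubling of oo7|oo7|oo7|oo7 gives the answer.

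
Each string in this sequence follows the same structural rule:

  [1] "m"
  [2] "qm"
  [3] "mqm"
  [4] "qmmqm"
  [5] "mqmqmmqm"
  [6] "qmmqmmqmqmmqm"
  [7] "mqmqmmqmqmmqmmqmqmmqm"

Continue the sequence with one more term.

Each term (from the third on) is the two preceding terms concatenated in order: term 3 = m·qm = mqm.
So term 8 is qmmqmmqmqmmqm·mqmqmmqmqmmqmmqmqmmqm.

qmmqmmqmqmmqmmqmqmmqmqmmqmmqmqmmqm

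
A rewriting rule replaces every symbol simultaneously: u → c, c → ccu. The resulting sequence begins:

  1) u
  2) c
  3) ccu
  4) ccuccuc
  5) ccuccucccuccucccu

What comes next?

Applying the rule to each of the 17 symbols of ccuccucccuccucccu gives the pieces ccu ccu c ccu ccu c ccu ccu ccu c ccu ccu c ccu ccu ccu c, which concatenate to the answer.

ccuccucccuccucccuccuccucccuccucccuccuccuc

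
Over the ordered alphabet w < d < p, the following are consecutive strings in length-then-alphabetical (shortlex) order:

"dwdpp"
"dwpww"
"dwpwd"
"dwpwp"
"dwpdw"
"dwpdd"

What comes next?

dwpdp

Find the rightmost character of dwpdd below p, bump it to the next letter, and reset everything to its right to w.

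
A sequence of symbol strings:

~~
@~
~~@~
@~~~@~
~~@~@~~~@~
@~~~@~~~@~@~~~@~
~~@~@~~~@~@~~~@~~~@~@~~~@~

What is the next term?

@~~~@~~~@~@~~~@~~~@~@~~~@~@~~~@~~~@~@~~~@~

This is a Fibonacci-style word recurrence s(k) = s(k−2)·s(k−1): e.g. ~~·@~ = ~~@~.
So term 8 is @~~~@~~~@~@~~~@~·~~@~@~~~@~@~~~@~~~@~@~~~@~.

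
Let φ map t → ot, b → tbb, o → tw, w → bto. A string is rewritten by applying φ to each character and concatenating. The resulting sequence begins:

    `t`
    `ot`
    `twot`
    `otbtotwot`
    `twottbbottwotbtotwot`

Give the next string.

otbtotwotottbbtbbtwototbtotwottbbottwotbtotwot

Replace each of the 20 characters of twottbbottwotbtotwot in place — ot bto tw ot ot tbb tbb tw ot ot bto tw ot tbb ot tw ot bto tw ot — and concatenate.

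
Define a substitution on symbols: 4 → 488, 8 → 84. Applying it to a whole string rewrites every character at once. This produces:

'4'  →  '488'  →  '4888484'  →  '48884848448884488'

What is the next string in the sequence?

Rewriting the 17 symbols of 48884848448884488 one by one yields 488 84 84 84 488 84 488 84 488 488 84 84 84 488 488 84 84; concatenated:

48884848448884488844884888484844884888484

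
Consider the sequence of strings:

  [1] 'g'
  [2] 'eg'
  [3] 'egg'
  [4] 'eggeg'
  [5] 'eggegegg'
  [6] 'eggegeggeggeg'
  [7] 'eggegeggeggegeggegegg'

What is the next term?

eggegeggeggegeggegeggeggegeggeggeg

This is a Fibonacci-style word recurrence s(k) = s(k−1)·s(k−2): e.g. eg·g = egg.
So term 8 is eggegeggeggegeggegegg·eggegeggeggeg.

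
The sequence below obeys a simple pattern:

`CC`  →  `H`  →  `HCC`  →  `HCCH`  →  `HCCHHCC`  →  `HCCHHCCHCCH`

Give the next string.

HCCHHCCHCCHHCCHHCC

From term 3 onward, concatenate the last term with the second-to-last: H·CC = HCC, HCC·H = HCCH, …
Continuing: HCCHHCCHCCH · HCCHHCC gives term 7.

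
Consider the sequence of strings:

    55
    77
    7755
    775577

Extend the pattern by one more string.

Each term (from the third on) is the previous term followed by the one before it: term 3 = 77·55 = 7755.
Continuing: 775577 · 7755 gives term 5.

7755777755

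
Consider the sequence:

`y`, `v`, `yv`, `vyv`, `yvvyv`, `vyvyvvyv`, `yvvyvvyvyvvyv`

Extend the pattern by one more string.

vyvyvvyvyvvyvvyvyvvyv

From term 3 onward, concatenate the second-to-last term with the last: y·v = yv, v·yv = vyv, …
The next term joins vyvyvvyv and yvvyvvyvyvvyv.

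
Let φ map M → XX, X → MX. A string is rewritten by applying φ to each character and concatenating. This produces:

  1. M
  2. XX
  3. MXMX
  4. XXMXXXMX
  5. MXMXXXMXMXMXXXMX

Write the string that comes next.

φ(MXMXXXMXMXMXXXMX) expands symbol-by-symbol to XX MX XX MX MX MX XX MX XX MX XX MX MX MX XX MX; joining the 16 pieces gives the next term.

XXMXXXMXMXMXXXMXXXMXXXMXMXMXXXMX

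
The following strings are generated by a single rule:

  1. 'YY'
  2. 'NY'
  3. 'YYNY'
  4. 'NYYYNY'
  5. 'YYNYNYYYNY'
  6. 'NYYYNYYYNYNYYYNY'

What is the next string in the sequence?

Each term (from the third on) is the two preceding terms concatenated in order: term 3 = YY·NY = YYNY.
So term 7 is YYNYNYYYNY·NYYYNYYYNYNYYYNY.

YYNYNYYYNYNYYYNYYYNYNYYYNY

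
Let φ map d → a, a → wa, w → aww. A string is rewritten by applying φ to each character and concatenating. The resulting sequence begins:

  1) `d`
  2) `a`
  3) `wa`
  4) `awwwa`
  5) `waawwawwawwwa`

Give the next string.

awwwawaawwawwwaawwawwwaawwawwawwwa

Replace each of the 13 characters of waawwawwawwwa in place — aww wa wa aww aww wa aww aww wa aww aww aww wa — and concatenate.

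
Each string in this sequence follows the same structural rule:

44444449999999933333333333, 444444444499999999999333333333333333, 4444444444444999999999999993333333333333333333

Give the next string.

44444444444444449999999999999999933333333333333333333333

Term n consists of 3n+1 4's, followed by 3n+2 9's, followed by 4n+3 3's, where the shown terms are n = 2, 3, 4.
At n = 5 the blocks have lengths 16, 17, 23.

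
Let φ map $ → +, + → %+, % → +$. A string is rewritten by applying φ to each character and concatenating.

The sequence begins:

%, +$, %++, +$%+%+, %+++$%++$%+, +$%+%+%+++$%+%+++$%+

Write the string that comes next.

%+++$%++$%++$%+%+%+++$%++$%+%+%+++$%+

Replace each of the 20 characters of +$%+%+%+++$%+%+++$%+ in place — %+ + +$ %+ +$ %+ +$ %+ %+ %+ + +$ %+ +$ %+ %+ %+ + +$ %+ — and concatenate.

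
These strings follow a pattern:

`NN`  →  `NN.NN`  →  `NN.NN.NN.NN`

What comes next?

Every step duplicates the string with '.' between the halves.
So the next term is two copies of NN.NN.NN.NN with '.' between the halves.

NN.NN.NN.NN.NN.NN.NN.NN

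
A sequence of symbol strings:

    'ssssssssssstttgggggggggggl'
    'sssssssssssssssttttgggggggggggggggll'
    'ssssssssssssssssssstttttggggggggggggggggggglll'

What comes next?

sssssssssssssssssssssssttttttgggggggggggggggggggggggllll

The n-th term is 4n+3 s's then n+1 t's then 4n+3 g's then n-1 l's, where the shown terms are n = 2, 3, 4.
At n = 5 the blocks have lengths 23, 6, 23, 4.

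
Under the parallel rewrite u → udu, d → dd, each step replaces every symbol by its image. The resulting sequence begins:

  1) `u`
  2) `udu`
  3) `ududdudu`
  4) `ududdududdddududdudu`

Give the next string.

ududdududdddududdududdddddddududdududdddududdudu

φ(ududdududdddududdudu) expands symbol-by-symbol to udu dd udu dd dd udu dd udu dd dd dd dd udu dd udu dd dd udu dd udu; joining the 20 pieces gives the next term.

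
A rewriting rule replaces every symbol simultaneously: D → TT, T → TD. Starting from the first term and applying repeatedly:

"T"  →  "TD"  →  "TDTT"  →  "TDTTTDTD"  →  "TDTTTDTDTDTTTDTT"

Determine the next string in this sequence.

Rewriting the 16 symbols of TDTTTDTDTDTTTDTT one by one yields TD TT TD TD TD TT TD TT TD TT TD TD TD TT TD TD; concatenated:

TDTTTDTDTDTTTDTTTDTTTDTDTDTTTDTD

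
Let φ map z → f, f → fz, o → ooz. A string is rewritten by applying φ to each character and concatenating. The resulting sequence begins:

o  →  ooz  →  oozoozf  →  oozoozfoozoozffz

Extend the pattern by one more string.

oozoozfoozoozffzoozoozfoozoozffzfzf

Replace each of the 16 characters of oozoozfoozoozffz in place — ooz ooz f ooz ooz f fz ooz ooz f ooz ooz f fz fz f — and concatenate.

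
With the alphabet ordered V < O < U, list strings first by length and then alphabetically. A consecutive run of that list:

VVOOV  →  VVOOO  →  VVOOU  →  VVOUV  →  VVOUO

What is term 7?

Stepping forward 2 times from VVOUO: VVOUO → VVOUU, then the target.

VVUVV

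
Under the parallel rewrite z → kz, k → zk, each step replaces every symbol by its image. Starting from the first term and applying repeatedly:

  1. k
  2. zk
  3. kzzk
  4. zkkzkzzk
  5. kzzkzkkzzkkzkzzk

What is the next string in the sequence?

Rewriting the 16 symbols of kzzkzkkzzkkzkzzk one by one yields zk kz kz zk kz zk zk kz kz zk zk kz zk kz kz zk; concatenated:

zkkzkzzkkzzkzkkzkzzkzkkzzkkzkzzk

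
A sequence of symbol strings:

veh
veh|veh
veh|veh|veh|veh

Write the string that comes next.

Every step duplicates the string with '|' between the halves.
So the next term is two copies of veh|veh|veh|veh with '|' between the halves.

veh|veh|veh|veh|veh|veh|veh|veh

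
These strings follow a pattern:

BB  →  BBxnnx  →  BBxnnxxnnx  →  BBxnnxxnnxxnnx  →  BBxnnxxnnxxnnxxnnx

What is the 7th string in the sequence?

BBxnnxxnnxxnnxxnnxxnnxxnnx

Every step adds xnnx to the end: s(k+1) = s(k)·xnnx.
From BBxnnxxnnxxnnxxnnx, 2 further steps: BBxnnxxnnxxnnxxnnx → BBxnnxxnnxxnnxxnnxxnnx → (answer).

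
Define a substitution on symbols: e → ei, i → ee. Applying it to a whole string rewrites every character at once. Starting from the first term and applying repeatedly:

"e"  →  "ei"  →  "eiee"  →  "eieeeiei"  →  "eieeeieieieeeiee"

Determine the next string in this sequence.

φ(eieeeieieieeeiee) expands symbol-by-symbol to ei ee ei ei ei ee ei ee ei ee ei ei ei ee ei ei; joining the 16 pieces gives the next term.

eieeeieieieeeieeeieeeieieieeeiei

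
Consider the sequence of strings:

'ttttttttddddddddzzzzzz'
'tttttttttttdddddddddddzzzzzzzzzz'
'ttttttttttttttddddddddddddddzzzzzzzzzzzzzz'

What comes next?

Term n consists of 3n+2 t's, followed by 3n+2 d's, followed by 4n-2 z's, where the shown terms are n = 2, 3, 4.
Setting n = 5 gives 17, 17, 18 characters in each block.

tttttttttttttttttdddddddddddddddddzzzzzzzzzzzzzzzzzz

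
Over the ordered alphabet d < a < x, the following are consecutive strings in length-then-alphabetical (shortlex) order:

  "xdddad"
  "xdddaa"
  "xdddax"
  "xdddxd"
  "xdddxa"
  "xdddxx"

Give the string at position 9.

Continuing the enumeration 3 steps past xdddxx: xdddxx → xddadd → xddada → (answer).

xddadx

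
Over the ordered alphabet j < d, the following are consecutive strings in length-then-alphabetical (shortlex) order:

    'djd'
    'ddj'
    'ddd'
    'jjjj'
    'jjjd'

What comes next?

jjdj

The successor of jjjd increments the rightmost position that isn't already d and resets every position after it to j.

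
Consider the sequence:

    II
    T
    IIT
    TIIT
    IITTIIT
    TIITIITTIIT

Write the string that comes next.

From term 3 onward, concatenate the second-to-last term with the last: II·T = IIT, T·IIT = TIIT, …
So term 7 is IITTIIT·TIITIITTIIT.

IITTIITTIITIITTIIT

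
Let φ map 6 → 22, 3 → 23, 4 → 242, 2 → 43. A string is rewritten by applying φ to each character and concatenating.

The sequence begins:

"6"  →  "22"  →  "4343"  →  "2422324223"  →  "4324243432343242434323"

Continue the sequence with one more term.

Rewriting the 22 symbols of 4324243432343242434323 one by one yields 242 23 43 242 43 242 23 242 23 43 23 242 23 43 242 43 242 23 242 23 43 23; concatenated:

2422343242432422324223432324223432424324223242234323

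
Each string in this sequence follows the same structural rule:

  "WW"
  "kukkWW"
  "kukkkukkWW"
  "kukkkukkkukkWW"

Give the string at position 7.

kukkkukkkukkkukkkukkkukkWW

The strings grow by a fixed prefix kukk each time.
From kukkkukkkukkWW, 3 further steps: kukkkukkkukkWW → kukkkukkkukkkukkWW → kukkkukkkukkkukkkukkWW → (answer).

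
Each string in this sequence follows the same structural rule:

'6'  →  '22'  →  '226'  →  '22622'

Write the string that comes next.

22622226

Each term (from the third on) is the previous term followed by the one before it: term 3 = 22·6 = 226.
The next term joins 22622 and 226.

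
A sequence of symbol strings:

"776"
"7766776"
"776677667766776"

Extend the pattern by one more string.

7766776677667766776677667766776

Each string is two copies of the previous one joined by '6'.
So the next term is two copies of 776677667766776 with '6' between the halves.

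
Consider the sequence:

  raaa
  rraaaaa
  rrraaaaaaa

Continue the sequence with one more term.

rrrraaaaaaaaa

Reading off run lengths: r runs 1, 2, 3; a runs 3, 5, 7 — each is linear in n, where the shown terms are n = 2, 3, 4.
For the next term, n = 5, so the run lengths are 4, 9.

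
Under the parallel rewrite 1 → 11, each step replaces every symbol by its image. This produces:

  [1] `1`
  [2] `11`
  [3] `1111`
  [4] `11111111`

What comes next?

1111111111111111

Expanding 11111111: 1→11, 1→11, 1→11, 1→11, 1→11, 1→11, 1→11, 1→11. Concatenated: 11 11 11 11 11 11 11 11.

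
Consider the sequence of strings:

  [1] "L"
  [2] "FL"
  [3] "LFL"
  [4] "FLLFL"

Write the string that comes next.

This is a Fibonacci-style word recurrence s(k) = s(k−2)·s(k−1): e.g. L·FL = LFL.
The next term joins LFL and FLLFL.

LFLFLLFL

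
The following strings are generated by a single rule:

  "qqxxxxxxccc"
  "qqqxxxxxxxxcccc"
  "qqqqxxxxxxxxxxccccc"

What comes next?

qqqqqxxxxxxxxxxxxcccccc

Each string has the form q^{n-1} x^{2n} c^{n}, where the shown terms are n = 3, 4, 5.
Setting n = 6 gives 5, 12, 6 characters in each block.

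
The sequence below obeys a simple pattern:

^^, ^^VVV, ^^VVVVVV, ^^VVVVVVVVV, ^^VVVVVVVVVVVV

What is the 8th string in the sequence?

Every step adds VVV to the end: s(k+1) = s(k)·VVV.
From ^^VVVVVVVVVVVV, 3 further steps: ^^VVVVVVVVVVVV → ^^VVVVVVVVVVVVVVV → ^^VVVVVVVVVVVVVVVVVV → (answer).

^^VVVVVVVVVVVVVVVVVVVVV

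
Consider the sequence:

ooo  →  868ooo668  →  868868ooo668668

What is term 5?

s(k+1) = 868·s(k)·668, so each term gains 868 as a prefix and 668 as a suffix.
From 868868ooo668668, 2 further steps: 868868ooo668668 → 868868868ooo668668668 → (answer).

868868868868ooo668668668668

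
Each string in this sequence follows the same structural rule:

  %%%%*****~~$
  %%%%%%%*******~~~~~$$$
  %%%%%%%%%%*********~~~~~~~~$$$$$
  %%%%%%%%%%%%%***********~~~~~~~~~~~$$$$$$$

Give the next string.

%%%%%%%%%%%%%%%%*************~~~~~~~~~~~~~~$$$$$$$$$

Reading off run lengths: % runs 4, 7, 10, 13; * runs 5, 7, 9, 11; ~ runs 2, 5, 8, 11; $ runs 1, 3, 5, 7 — each is linear in n (n = 1, 2, …).
For the next term, n = 5, so the run lengths are 16, 13, 14, 9.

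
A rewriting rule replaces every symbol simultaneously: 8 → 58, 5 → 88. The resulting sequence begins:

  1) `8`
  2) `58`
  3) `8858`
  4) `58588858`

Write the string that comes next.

8858885858588858

Expanding 58588858: 5→88, 8→58, 5→88, 8→58, 8→58, 8→58, 5→88, 8→58. Concatenated: 88 58 88 58 58 58 88 58.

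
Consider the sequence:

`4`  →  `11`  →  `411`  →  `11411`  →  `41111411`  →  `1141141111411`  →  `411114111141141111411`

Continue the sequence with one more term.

1141141111411411114111141141111411

This is a Fibonacci-style word recurrence s(k) = s(k−2)·s(k−1): e.g. 4·11 = 411.
So term 8 is 1141141111411·411114111141141111411.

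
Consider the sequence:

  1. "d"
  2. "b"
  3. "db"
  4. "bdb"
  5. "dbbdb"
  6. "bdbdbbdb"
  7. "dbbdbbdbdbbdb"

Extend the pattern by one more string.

This is a Fibonacci-style word recurrence s(k) = s(k−2)·s(k−1): e.g. d·b = db.
The next term joins bdbdbbdb and dbbdbbdbdbbdb.

bdbdbbdbdbbdbbdbdbbdb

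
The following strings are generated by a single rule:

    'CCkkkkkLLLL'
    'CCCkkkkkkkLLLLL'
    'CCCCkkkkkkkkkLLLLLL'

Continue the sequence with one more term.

CCCCCkkkkkkkkkkkLLLLLLL

Reading off run lengths: C runs 2, 3, 4; k runs 5, 7, 9; L runs 4, 5, 6 — each is linear in n, where the shown terms are n = 2, 3, 4.
At n = 5 the blocks have lengths 5, 11, 7.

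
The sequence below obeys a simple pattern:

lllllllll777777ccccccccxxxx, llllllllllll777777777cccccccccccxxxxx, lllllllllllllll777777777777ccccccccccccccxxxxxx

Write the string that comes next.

The n-th term is 3n+3 l's then 3n 7's then 3n+2 c's then n+2 x's, where the shown terms are n = 2, 3, 4.
At n = 5 the blocks have lengths 18, 15, 17, 7.

llllllllllllllllll777777777777777cccccccccccccccccxxxxxxx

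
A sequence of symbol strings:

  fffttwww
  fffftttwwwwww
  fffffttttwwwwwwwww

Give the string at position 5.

fffffffttttttwwwwwwwwwwwwwww

Reading off run lengths: f runs 3, 4, 5; t runs 2, 3, 4; w runs 3, 6, 9 — each is linear in n (n = 1, 2, …).
At n = 5 the blocks have lengths 7, 6, 15.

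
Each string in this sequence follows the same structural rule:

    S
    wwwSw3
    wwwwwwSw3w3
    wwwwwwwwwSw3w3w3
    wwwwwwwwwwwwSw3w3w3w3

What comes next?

wwwwwwwwwwwwwwwSw3w3w3w3w3

Every step adds www to the front and w3 to the end of the previous string.
One more step from wwwwwwwwwwwwSw3w3w3w3 gives the answer.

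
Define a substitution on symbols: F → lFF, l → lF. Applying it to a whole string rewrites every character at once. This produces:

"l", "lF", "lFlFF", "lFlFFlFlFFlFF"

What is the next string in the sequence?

Applying the rule to each of the 13 symbols of lFlFFlFlFFlFF gives the pieces lF lFF lF lFF lFF lF lFF lF lFF lFF lF lFF lFF, which concatenate to the answer.

lFlFFlFlFFlFFlFlFFlFlFFlFFlFlFFlFF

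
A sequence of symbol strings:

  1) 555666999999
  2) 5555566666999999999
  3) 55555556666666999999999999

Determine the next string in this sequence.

Term n consists of 2n-1 5's, followed by 2n-1 6's, followed by 3n 9's, where the shown terms are n = 2, 3, 4.
At n = 5 the blocks have lengths 9, 9, 15.

555555555666666666999999999999999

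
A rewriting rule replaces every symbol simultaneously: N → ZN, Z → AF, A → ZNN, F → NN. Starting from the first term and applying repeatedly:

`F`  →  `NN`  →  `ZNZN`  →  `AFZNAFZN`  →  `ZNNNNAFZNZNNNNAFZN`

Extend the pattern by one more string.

Applying the rule to each of the 18 symbols of ZNNNNAFZNZNNNNAFZN gives the pieces AF ZN ZN ZN ZN ZNN NN AF ZN AF ZN ZN ZN ZN ZNN NN AF ZN, which concatenate to the answer.

AFZNZNZNZNZNNNNAFZNAFZNZNZNZNZNNNNAFZN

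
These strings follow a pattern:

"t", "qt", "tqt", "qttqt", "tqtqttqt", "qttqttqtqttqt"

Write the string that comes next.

Each term (from the third on) is the two preceding terms concatenated in order: term 3 = t·qt = tqt.
So term 7 is tqtqttqt·qttqttqtqttqt.

tqtqttqtqttqttqtqttqt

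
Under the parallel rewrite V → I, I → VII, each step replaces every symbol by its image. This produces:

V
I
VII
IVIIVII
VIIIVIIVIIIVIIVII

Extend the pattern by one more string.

IVIIVIIVIIIVIIVIIIVIIVIIVIIIVIIVIIIVIIVII

Applying the rule to each of the 17 symbols of VIIIVIIVIIIVIIVII gives the pieces I VII VII VII I VII VII I VII VII VII I VII VII I VII VII, which concatenate to the answer.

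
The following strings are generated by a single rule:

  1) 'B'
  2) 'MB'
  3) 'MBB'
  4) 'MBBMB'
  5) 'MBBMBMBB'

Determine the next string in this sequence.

MBBMBMBBMBBMB

From term 3 onward, concatenate the last term with the second-to-last: MB·B = MBB, MBB·MB = MBBMB, …
Continuing: MBBMBMBB · MBBMB gives term 6.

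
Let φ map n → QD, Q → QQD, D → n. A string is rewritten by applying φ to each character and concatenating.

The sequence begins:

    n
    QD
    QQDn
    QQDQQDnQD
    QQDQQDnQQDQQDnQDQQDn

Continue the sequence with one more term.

Rewriting the 20 symbols of QQDQQDnQQDQQDnQDQQDn one by one yields QQD QQD n QQD QQD n QD QQD QQD n QQD QQD n QD QQD n QQD QQD n QD; concatenated:

QQDQQDnQQDQQDnQDQQDQQDnQQDQQDnQDQQDnQQDQQDnQD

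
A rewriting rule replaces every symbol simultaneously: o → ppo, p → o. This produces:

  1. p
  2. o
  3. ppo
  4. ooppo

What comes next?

ppoppoooppo

Apply φ to ooppo symbol by symbol: o→ppo, o→ppo, p→o, p→o, o→ppo; joined: ppo ppo o o ppo.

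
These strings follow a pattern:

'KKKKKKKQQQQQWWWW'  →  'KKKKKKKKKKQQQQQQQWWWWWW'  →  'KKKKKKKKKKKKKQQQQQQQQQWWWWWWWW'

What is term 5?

Term n consists of 3n+1 K's, followed by 2n+1 Q's, followed by 2n W's, where the shown terms are n = 2, 3, 4.
Setting n = 6 gives 19, 13, 12 characters in each block.

KKKKKKKKKKKKKKKKKKKQQQQQQQQQQQQQWWWWWWWWWWWW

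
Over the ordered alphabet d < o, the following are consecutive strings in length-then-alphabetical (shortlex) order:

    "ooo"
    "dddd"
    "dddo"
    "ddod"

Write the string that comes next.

Treat ddod as a base-2 numeral over the given alphabet and add one, carrying through any trailing o's.

ddoo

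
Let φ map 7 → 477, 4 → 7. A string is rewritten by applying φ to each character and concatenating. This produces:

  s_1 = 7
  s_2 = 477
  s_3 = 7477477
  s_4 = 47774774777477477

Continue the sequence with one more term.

Rewriting the 17 symbols of 47774774777477477 one by one yields 7 477 477 477 7 477 477 7 477 477 477 7 477 477 7 477 477; concatenated:

74774774777477477747747747774774777477477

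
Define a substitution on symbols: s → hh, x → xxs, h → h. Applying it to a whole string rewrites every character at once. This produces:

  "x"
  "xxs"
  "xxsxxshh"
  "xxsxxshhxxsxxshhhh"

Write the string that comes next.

φ(xxsxxshhxxsxxshhhh) expands symbol-by-symbol to xxs xxs hh xxs xxs hh h h xxs xxs hh xxs xxs hh h h h h; joining the 18 pieces gives the next term.

xxsxxshhxxsxxshhhhxxsxxshhxxsxxshhhhhh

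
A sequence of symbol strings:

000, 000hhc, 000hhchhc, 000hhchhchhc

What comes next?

The strings grow by a fixed suffix hhc each time.
So the next term is 000hhchhchhc·hhc.

000hhchhchhchhc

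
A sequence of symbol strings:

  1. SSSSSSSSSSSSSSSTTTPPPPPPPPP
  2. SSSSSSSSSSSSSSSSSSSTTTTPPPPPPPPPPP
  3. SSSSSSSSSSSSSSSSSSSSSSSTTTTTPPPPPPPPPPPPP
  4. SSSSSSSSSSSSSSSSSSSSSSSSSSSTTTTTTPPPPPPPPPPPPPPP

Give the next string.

Reading off run lengths: S runs 15, 19, 23, 27; T runs 3, 4, 5, 6; P runs 9, 11, 13, 15 — each is linear in n, where the shown terms are n = 3, 4, 5, 6.
For the next term, n = 7, so the run lengths are 31, 7, 17.

SSSSSSSSSSSSSSSSSSSSSSSSSSSSSSSTTTTTTTPPPPPPPPPPPPPPPPP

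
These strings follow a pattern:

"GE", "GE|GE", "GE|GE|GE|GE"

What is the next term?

GE|GE|GE|GE|GE|GE|GE|GE

s(k+1) = s(k)·|·s(k) — each term doubles the last with '|' between the halves.
One more doubling of GE|GE|GE|GE gives the answer.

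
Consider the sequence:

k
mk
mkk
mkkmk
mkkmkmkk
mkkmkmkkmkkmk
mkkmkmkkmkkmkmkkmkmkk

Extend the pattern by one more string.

This is a Fibonacci-style word recurrence s(k) = s(k−1)·s(k−2): e.g. mk·k = mkk.
The next term joins mkkmkmkkmkkmkmkkmkmkk and mkkmkmkkmkkmk.

mkkmkmkkmkkmkmkkmkmkkmkkmkmkkmkkmk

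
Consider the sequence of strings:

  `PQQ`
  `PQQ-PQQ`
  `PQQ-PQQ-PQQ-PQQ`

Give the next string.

Every step duplicates the string with '-' between the halves.
Doubling PQQ-PQQ-PQQ-PQQ with '-' between the halves:

PQQ-PQQ-PQQ-PQQ-PQQ-PQQ-PQQ-PQQ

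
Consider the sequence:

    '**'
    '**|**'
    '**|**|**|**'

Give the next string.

Every step duplicates the string with '|' between the halves.
Doubling **|**|**|** with '|' between the halves:

**|**|**|**|**|**|**|**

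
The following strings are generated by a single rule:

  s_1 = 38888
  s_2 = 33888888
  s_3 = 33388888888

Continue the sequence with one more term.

Reading off run lengths: 3 runs 1, 2, 3; 8 runs 4, 6, 8 — each is linear in n, where the shown terms are n = 2, 3, 4.
At n = 5 the blocks have lengths 4, 10.

33338888888888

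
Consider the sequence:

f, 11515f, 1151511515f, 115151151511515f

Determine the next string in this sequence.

The strings grow by a fixed prefix 11515 each time.
One more step from 115151151511515f gives the answer.

11515115151151511515f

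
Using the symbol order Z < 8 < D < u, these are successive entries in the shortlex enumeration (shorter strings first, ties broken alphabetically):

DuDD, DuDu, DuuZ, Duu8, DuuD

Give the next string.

Duuu

Treat DuuD as a base-4 numeral over the given alphabet and add one, carrying through any trailing u's.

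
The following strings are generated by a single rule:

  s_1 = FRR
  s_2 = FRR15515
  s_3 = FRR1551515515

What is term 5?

Every step adds 15515 to the end: s(k+1) = s(k)·15515.
From FRR1551515515, 2 further steps: FRR1551515515 → FRR155151551515515 → (answer).

FRR15515155151551515515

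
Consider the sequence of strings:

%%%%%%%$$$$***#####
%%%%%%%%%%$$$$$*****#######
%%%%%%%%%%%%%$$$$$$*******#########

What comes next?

%%%%%%%%%%%%%%%%$$$$$$$*********###########

Term n consists of 3n+1 %'s, followed by n+2 $'s, followed by 2n-1 *'s, followed by 2n+1 #'s, where the shown terms are n = 2, 3, 4.
For the next term, n = 5, so the run lengths are 16, 7, 9, 11.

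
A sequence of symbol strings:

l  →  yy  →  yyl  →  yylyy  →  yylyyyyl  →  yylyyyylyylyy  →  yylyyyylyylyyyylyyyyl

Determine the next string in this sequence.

yylyyyylyylyyyylyyyylyylyyyylyylyy

This is a Fibonacci-style word recurrence s(k) = s(k−1)·s(k−2): e.g. yy·l = yyl.
The next term joins yylyyyylyylyyyylyyyyl and yylyyyylyylyy.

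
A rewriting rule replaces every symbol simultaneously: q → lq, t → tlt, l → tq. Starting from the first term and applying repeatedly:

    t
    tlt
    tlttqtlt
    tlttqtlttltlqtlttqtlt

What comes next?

φ(tlttqtlttltlqtlttqtlt) expands symbol-by-symbol to tlt tq tlt tlt lq tlt tq tlt tlt tq tlt tq lq tlt tq tlt tlt lq tlt tq tlt; joining the 21 pieces gives the next term.

tlttqtlttltlqtlttqtlttlttqtlttqlqtlttqtlttltlqtlttqtlt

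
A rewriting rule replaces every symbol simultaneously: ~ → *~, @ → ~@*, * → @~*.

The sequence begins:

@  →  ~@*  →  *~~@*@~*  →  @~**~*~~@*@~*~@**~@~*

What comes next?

~@**~@~*@~**~@~**~*~~@*@~*~@**~@~**~~@*@~*@~**~~@**~@~*

Replace each of the 21 characters of @~**~*~~@*@~*~@**~@~* in place — ~@* *~ @~* @~* *~ @~* *~ *~ ~@* @~* ~@* *~ @~* *~ ~@* @~* @~* *~ ~@* *~ @~* — and concatenate.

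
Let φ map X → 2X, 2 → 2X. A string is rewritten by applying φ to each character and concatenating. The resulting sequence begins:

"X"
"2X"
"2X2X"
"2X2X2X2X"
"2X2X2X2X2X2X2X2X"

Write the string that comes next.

2X2X2X2X2X2X2X2X2X2X2X2X2X2X2X2X

Applying the rule to each of the 16 symbols of 2X2X2X2X2X2X2X2X gives the pieces 2X 2X 2X 2X 2X 2X 2X 2X 2X 2X 2X 2X 2X 2X 2X 2X, which concatenate to the answer.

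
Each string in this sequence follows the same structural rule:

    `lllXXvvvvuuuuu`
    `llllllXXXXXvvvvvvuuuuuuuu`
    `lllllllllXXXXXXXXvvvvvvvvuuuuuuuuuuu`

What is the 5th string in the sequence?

lllllllllllllllXXXXXXXXXXXXXXvvvvvvvvvvvvuuuuuuuuuuuuuuuuu

The n-th term is 3n l's then 3n-1 X's then 2n+2 v's then 3n+2 u's (n = 1, 2, …).
For term 5, n = 5, so the run lengths are 15, 14, 12, 17.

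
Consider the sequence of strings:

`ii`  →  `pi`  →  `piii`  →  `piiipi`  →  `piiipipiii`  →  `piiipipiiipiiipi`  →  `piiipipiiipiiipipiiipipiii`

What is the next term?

piiipipiiipiiipipiiipipiiipiiipipiiipiiipi

Each term (from the third on) is the previous term followed by the one before it: term 3 = pi·ii = piii.
Continuing: piiipipiiipiiipipiiipipiii · piiipipiiipiiipi gives term 8.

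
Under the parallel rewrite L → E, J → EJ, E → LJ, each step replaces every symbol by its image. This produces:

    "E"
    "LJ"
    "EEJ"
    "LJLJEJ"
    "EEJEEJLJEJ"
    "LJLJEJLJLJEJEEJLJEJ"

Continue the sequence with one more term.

Rewriting the 19 symbols of LJLJEJLJLJEJEEJLJEJ one by one yields E EJ E EJ LJ EJ E EJ E EJ LJ EJ LJ LJ EJ E EJ LJ EJ; concatenated:

EEJEEJLJEJEEJEEJLJEJLJLJEJEEJLJEJ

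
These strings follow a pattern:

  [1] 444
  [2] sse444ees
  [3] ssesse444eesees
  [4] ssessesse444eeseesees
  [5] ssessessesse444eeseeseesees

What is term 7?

s(k+1) = sse·s(k)·ees, so each term gains sse as a prefix and ees as a suffix.
From ssessessesse444eeseeseesees, 2 further steps: ssessessesse444eeseeseesees → ssessessessesse444eeseeseeseesees → (answer).

ssessessessessesse444eeseeseeseeseesees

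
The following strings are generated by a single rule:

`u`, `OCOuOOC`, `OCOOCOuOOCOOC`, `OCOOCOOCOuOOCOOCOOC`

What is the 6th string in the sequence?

OCOOCOOCOOCOOCOuOOCOOCOOCOOCOOC

s(k+1) = OCO·s(k)·OOC, so each term gains OCO as a prefix and OOC as a suffix.
From OCOOCOOCOuOOCOOCOOC, 2 further steps: OCOOCOOCOuOOCOOCOOC → OCOOCOOCOOCOuOOCOOCOOCOOC → (answer).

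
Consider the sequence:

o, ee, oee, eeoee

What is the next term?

oeeeeoee

This is a Fibonacci-style word recurrence s(k) = s(k−2)·s(k−1): e.g. o·ee = oee.
Continuing: oee · eeoee gives term 5.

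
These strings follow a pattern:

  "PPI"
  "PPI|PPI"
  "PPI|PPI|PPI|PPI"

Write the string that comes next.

PPI|PPI|PPI|PPI|PPI|PPI|PPI|PPI

Each string is two copies of the previous one joined by '|'.
So the next term is two copies of PPI|PPI|PPI|PPI with '|' between the halves.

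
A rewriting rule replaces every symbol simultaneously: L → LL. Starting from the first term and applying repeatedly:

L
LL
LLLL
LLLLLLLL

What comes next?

LLLLLLLLLLLLLLLL

Expanding LLLLLLLL: L→LL, L→LL, L→LL, L→LL, L→LL, L→LL, L→LL, L→LL. Concatenated: LL LL LL LL LL LL LL LL.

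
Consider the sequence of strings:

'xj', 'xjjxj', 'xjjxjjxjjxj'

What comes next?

Each string is two copies of the previous one joined by 'j'.
So the next term is two copies of xjjxjjxjjxj with 'j' between the halves.

xjjxjjxjjxjjxjjxjjxjjxj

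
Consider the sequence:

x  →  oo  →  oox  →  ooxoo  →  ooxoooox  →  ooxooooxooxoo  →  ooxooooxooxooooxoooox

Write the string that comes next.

ooxooooxooxooooxooooxooxooooxooxoo

From term 3 onward, concatenate the last term with the second-to-last: oo·x = oox, oox·oo = ooxoo, …
Continuing: ooxooooxooxooooxoooox · ooxooooxooxoo gives term 8.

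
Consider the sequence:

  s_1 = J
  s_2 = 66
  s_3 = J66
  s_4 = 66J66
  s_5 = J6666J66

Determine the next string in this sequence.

66J66J6666J66

This is a Fibonacci-style word recurrence s(k) = s(k−2)·s(k−1): e.g. J·66 = J66.
Continuing: 66J66 · J6666J66 gives term 6.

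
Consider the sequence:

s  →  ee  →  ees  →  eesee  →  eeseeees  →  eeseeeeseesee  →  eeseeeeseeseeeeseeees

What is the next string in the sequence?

Each term (from the third on) is the previous term followed by the one before it: term 3 = ee·s = ees.
The next term joins eeseeeeseeseeeeseeees and eeseeeeseesee.

eeseeeeseeseeeeseeeeseeseeeeseesee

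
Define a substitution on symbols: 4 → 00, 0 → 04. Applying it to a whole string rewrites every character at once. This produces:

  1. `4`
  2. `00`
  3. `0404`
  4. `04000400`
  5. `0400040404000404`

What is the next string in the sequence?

04000404040004000400040404000400

φ(0400040404000404) expands symbol-by-symbol to 04 00 04 04 04 00 04 00 04 00 04 04 04 00 04 00; joining the 16 pieces gives the next term.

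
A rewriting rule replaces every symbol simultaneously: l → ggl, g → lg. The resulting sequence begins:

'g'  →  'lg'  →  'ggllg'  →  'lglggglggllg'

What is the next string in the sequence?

Expanding lglggglggllg: l→ggl, g→lg, l→ggl, g→lg, g→lg, g→lg, l→ggl, g→lg, g→lg, l→ggl, l→ggl, g→lg. Concatenated: ggl lg ggl lg lg lg ggl lg lg ggl ggl lg.

ggllgggllglglgggllglggglggllg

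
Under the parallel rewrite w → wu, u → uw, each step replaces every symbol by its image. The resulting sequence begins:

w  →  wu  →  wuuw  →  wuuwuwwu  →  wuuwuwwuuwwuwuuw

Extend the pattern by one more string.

Applying the rule to each of the 16 symbols of wuuwuwwuuwwuwuuw gives the pieces wu uw uw wu uw wu wu uw uw wu wu uw wu uw uw wu, which concatenate to the answer.

wuuwuwwuuwwuwuuwuwwuwuuwwuuwuwwu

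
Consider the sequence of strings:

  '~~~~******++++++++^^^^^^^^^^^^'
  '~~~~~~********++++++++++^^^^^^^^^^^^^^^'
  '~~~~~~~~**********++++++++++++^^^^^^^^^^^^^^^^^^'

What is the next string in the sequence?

The n-th term is 2n-2 ~'s then 2n *'s then 2n+2 +'s then 3n+3 ^'s, where the shown terms are n = 3, 4, 5.
At n = 6 the blocks have lengths 10, 12, 14, 21.

~~~~~~~~~~************++++++++++++++^^^^^^^^^^^^^^^^^^^^^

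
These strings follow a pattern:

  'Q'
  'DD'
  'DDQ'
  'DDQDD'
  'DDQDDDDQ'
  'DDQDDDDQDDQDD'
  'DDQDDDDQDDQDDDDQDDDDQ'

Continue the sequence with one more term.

This is a Fibonacci-style word recurrence s(k) = s(k−1)·s(k−2): e.g. DD·Q = DDQ.
The next term joins DDQDDDDQDDQDDDDQDDDDQ and DDQDDDDQDDQDD.

DDQDDDDQDDQDDDDQDDDDQDDQDDDDQDDQDD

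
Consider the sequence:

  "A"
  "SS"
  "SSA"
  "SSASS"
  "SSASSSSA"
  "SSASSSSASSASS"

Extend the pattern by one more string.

This is a Fibonacci-style word recurrence s(k) = s(k−1)·s(k−2): e.g. SS·A = SSA.
Continuing: SSASSSSASSASS · SSASSSSA gives term 7.

SSASSSSASSASSSSASSSSA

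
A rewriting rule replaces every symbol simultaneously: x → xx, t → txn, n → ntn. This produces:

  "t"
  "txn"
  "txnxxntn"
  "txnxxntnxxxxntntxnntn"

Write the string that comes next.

txnxxntnxxxxntntxnntnxxxxxxxxntntxnntntxnxxntnntntxnntn

Applying the rule to each of the 21 symbols of txnxxntnxxxxntntxnntn gives the pieces txn xx ntn xx xx ntn txn ntn xx xx xx xx ntn txn ntn txn xx ntn ntn txn ntn, which concatenate to the answer.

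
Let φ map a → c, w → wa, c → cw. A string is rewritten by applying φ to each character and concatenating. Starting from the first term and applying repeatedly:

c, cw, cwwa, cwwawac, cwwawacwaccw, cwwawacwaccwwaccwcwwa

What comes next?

Rewriting the 21 symbols of cwwawacwaccwwaccwcwwa one by one yields cw wa wa c wa c cw wa c cw cw wa wa c cw cw wa cw wa wa c; concatenated:

cwwawacwaccwwaccwcwwawaccwcwwacwwawac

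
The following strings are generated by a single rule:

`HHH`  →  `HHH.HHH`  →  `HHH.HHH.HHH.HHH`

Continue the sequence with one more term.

HHH.HHH.HHH.HHH.HHH.HHH.HHH.HHH

Every step duplicates the string with '.' between the halves.
So the next term is two copies of HHH.HHH.HHH.HHH with '.' between the halves.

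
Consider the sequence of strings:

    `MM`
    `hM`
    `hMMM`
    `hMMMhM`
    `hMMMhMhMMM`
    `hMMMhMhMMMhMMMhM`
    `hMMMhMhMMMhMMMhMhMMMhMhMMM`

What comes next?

hMMMhMhMMMhMMMhMhMMMhMhMMMhMMMhMhMMMhMMMhM

This is a Fibonacci-style word recurrence s(k) = s(k−1)·s(k−2): e.g. hM·MM = hMMM.
The next term joins hMMMhMhMMMhMMMhMhMMMhMhMMM and hMMMhMhMMMhMMMhM.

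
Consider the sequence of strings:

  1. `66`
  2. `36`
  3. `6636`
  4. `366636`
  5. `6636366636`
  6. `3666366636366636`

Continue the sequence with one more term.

From term 3 onward, concatenate the second-to-last term with the last: 66·36 = 6636, 36·6636 = 366636, …
So term 7 is 6636366636·3666366636366636.

66363666363666366636366636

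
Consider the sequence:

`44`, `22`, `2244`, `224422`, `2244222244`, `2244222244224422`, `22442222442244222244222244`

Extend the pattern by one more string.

From term 3 onward, concatenate the last term with the second-to-last: 22·44 = 2244, 2244·22 = 224422, …
The next term joins 22442222442244222244222244 and 2244222244224422.

224422224422442222442222442244222244224422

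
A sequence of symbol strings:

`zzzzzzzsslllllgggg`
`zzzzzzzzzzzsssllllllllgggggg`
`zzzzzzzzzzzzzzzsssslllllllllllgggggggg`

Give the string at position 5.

zzzzzzzzzzzzzzzzzzzzzzzsssssslllllllllllllllllgggggggggggg

Reading off run lengths: z runs 7, 11, 15; s runs 2, 3, 4; l runs 5, 8, 11; g runs 4, 6, 8 — each is linear in n, where the shown terms are n = 2, 3, 4.
For term 5, n = 6, so the run lengths are 23, 6, 17, 12.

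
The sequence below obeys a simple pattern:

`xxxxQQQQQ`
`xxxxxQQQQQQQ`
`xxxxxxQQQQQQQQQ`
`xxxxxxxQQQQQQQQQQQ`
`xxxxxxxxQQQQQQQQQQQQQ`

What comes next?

xxxxxxxxxQQQQQQQQQQQQQQQ

The n-th term is n+1 x's then 2n-1 Q's, where the shown terms are n = 3, 4, 5, 6, 7.
Setting n = 8 gives 9, 15 characters in each block.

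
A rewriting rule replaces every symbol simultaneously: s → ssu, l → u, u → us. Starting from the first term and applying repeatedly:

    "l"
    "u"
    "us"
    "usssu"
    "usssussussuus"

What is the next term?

Applying the rule to each of the 13 symbols of usssussussuus gives the pieces us ssu ssu ssu us ssu ssu us ssu ssu us us ssu, which concatenate to the answer.

usssussussuusssussuusssussuususssu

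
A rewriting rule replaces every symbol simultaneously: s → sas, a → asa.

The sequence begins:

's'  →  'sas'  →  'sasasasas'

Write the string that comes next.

sasasasasasasasasasasasasas

Expanding sasasasas: s→sas, a→asa, s→sas, a→asa, s→sas, a→asa, s→sas, a→asa, s→sas. Concatenated: sas asa sas asa sas asa sas asa sas.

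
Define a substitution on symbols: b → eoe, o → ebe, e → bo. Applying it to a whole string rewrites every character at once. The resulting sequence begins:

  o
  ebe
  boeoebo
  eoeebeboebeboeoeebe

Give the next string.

boebeboboeoeboeoeebeboeoeboeoeebeboebeboboeoebo

Applying the rule to each of the 19 symbols of eoeebeboebeboeoeebe gives the pieces bo ebe bo bo eoe bo eoe ebe bo eoe bo eoe ebe bo ebe bo bo eoe bo, which concatenate to the answer.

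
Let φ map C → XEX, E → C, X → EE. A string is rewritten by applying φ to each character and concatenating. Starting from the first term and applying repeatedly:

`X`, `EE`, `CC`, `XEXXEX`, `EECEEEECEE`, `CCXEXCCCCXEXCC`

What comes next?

Replace each of the 14 characters of CCXEXCCCCXEXCC in place — XEX XEX EE C EE XEX XEX XEX XEX EE C EE XEX XEX — and concatenate.

XEXXEXEECEEXEXXEXXEXXEXEECEEXEXXEX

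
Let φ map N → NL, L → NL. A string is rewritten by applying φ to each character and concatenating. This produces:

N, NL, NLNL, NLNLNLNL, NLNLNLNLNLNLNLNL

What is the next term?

Applying the rule to each of the 16 symbols of NLNLNLNLNLNLNLNL gives the pieces NL NL NL NL NL NL NL NL NL NL NL NL NL NL NL NL, which concatenate to the answer.

NLNLNLNLNLNLNLNLNLNLNLNLNLNLNLNL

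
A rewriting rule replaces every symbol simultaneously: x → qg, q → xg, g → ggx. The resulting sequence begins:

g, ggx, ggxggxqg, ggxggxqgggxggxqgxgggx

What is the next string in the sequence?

Rewriting the 21 symbols of ggxggxqgggxggxqgxgggx one by one yields ggx ggx qg ggx ggx qg xg ggx ggx ggx qg ggx ggx qg xg ggx qg ggx ggx ggx qg; concatenated:

ggxggxqgggxggxqgxgggxggxggxqgggxggxqgxgggxqgggxggxggxqg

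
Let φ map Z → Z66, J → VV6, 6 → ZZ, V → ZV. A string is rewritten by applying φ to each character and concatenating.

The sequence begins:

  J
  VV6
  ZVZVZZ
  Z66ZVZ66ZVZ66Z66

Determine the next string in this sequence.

φ(Z66ZVZ66ZVZ66Z66) expands symbol-by-symbol to Z66 ZZ ZZ Z66 ZV Z66 ZZ ZZ Z66 ZV Z66 ZZ ZZ Z66 ZZ ZZ; joining the 16 pieces gives the next term.

Z66ZZZZZ66ZVZ66ZZZZZ66ZVZ66ZZZZZ66ZZZZ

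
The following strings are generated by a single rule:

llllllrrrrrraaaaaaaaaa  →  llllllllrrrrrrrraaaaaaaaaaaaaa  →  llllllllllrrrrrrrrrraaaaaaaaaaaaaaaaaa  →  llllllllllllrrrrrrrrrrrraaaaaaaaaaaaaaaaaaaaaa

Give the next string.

llllllllllllllrrrrrrrrrrrrrraaaaaaaaaaaaaaaaaaaaaaaaaa

Reading off run lengths: l runs 6, 8, 10, 12; r runs 6, 8, 10, 12; a runs 10, 14, 18, 22 — each is linear in n, where the shown terms are n = 3, 4, 5, 6.
At n = 7 the blocks have lengths 14, 14, 26.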